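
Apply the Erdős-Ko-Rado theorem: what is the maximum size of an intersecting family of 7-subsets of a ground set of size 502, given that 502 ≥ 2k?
max |F| = C(501, 6) = 21312931414600

Erdős-Ko-Rado (1961): when n ≥ 2k, max |F| = C(n−1, k−1). The bound is attained by the star {A : i ∈ A} for any fixed i ∈ [n]. Here C(502−1, 7−1) = C(501, 6) = 21312931414600.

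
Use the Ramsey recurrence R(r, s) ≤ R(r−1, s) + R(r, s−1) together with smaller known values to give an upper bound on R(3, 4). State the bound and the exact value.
R(3, 4) ≤ R(2, 4) + R(3, 3) = 4 + 6 = 10; exact value R(3, 4) = 9.

The Erdős–Szekeres recurrence R(r, s) ≤ R(r−1, s) + R(r, s−1) applied to (r, s) = (3, 4) gives
  R(3, 4) ≤ R(2, 4) + R(3, 3) = 4 + 6 = 10.
(Recall R(2, k) = k and R is symmetric.) The recurrence is not tight here (it gives 10, but the exact value is R(3, 4) = 9); the tight upper bound requires a sharper argument than the simple recurrence, combined with a lower-bound construction on K_{8}.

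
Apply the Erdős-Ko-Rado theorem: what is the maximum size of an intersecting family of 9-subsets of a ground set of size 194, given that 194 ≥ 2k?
max |F| = C(193, 8) = 41219164704168

The Erdős-Ko-Rado theorem states: for n ≥ 2k, an intersecting family of k-subsets of an n-element set has size at most C(n − 1, k − 1), with equality for 'star' families {A ⊆ [n] : |A| = k, i ∈ A} (fix an element i). For n = 194, k = 9: C(193, 8) = 41219164704168.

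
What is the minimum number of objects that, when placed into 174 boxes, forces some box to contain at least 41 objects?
n = (41 − 1)·174 + 1 = 6961

By the generalised pigeonhole principle, to guarantee some box contains ≥ r objects we need more than (r − 1) · k objects total. Threshold: n = (r − 1) · k + 1. With r = 41 and k = 174: n = 40 · 174 + 1 = 6960 + 1 = 6961. For n = 6960 = 40 · 174, we can put exactly 40 objects in every box, avoiding 41 in any single one — so 6961 is tight.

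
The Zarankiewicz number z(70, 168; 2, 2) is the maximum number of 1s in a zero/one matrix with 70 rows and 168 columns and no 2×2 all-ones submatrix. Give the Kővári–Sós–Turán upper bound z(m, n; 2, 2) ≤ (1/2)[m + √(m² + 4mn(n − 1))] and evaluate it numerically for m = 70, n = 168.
z(70, 168; 2, 2) ≤ (1/2)[70 + √(70² + 4·70·168·167)] = (1/2)[70 + √7860580] = 1436.8363

Kővári–Sós–Turán: let r_1, ..., r_70 be the row sums and z = Σ r_i the total number of 1s. Each pair of columns can share at most one row with both entries 1 (else a 2×2 all-ones block appears), so Σ_i C(r_i, 2) ≤ C(168, 2) = 14028. By convexity Σ_i C(r_i, 2) ≥ 70·C(z/70, 2) = z(z − 70)/(2·70), giving z² − 70z − 70·168·167 ≤ 0 and hence z ≤ (1/2)[70 + √(4900 + 4·1963920)] = (1/2)[70 + √7860580] ≈ (1/2)(70 + 2803.6726) = 1436.8363.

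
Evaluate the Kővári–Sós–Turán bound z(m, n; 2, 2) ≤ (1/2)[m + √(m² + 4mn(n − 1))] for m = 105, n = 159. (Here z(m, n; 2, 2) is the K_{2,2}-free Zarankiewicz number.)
z(105, 159; 2, 2) ≤ (1/2)[105 + √(105² + 4·105·159·158)] = (1/2)[105 + √10562265] = 1677.4819

Kővári–Sós–Turán: let r_1, ..., r_105 be the row sums and z = Σ r_i the total number of 1s. Each pair of columns can share at most one row with both entries 1 (else a 2×2 all-ones block appears), so Σ_i C(r_i, 2) ≤ C(159, 2) = 12561. By convexity Σ_i C(r_i, 2) ≥ 105·C(z/105, 2) = z(z − 105)/(2·105), giving z² − 105z − 105·159·158 ≤ 0 and hence z ≤ (1/2)[105 + √(11025 + 4·2637810)] = (1/2)[105 + √10562265] ≈ (1/2)(105 + 3249.9638) = 1677.4819.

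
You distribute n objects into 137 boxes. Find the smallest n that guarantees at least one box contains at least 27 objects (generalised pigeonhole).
n = (27 − 1)·137 + 1 = 3563

By the generalised pigeonhole principle, to guarantee some box contains ≥ r objects we need more than (r − 1) · k objects total. Threshold: n = (r − 1) · k + 1. With r = 27 and k = 137: n = 26 · 137 + 1 = 3562 + 1 = 3563. For n = 3562 = 26 · 137, we can put exactly 26 objects in every box, avoiding 27 in any single one — so 3563 is tight.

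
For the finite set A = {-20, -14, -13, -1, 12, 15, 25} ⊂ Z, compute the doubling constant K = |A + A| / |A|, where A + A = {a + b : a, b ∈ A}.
K = |A + A| / |A| = 25/7

Enumerate A + A = {a + b : a, b ∈ A}. With |A| = 7, there are |A|^2 = 49 ordered sum pairs; collecting distinct values, A + A = {-40, -34, -33, -28, -27, -26, -21, -15, -14, -8, -5, -2, -1, 1, 2, 5, 11, 12, 14, 24, 27, 30, 37, 40, 50}, so |A + A| = 25. Thus K = 25/7. For comparison, the minimum possible |A + A| over all 7-element sets is 2·7 − 1 = 13 (so min K = 13/7), attained only by arithmetic progressions.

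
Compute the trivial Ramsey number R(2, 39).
R(2, 39) = 39

R(2, k) = k for all k ≥ 2: in a 2-colouring of K_k, either some edge is red (a red K_2) or all edges are blue (a blue K_k). And K_{38} coloured all-blue has no blue K_39, so R(2, 39) > 38. Hence R(2, 39) = 39.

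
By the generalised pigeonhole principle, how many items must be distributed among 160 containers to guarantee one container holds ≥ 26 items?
n = (26 − 1)·160 + 1 = 4001

By the generalised pigeonhole principle, to guarantee some box contains ≥ r objects we need more than (r − 1) · k objects total. Threshold: n = (r − 1) · k + 1. With r = 26 and k = 160: n = 25 · 160 + 1 = 4000 + 1 = 4001. For n = 4000 = 25 · 160, we can put exactly 25 objects in every box, avoiding 26 in any single one — so 4001 is tight.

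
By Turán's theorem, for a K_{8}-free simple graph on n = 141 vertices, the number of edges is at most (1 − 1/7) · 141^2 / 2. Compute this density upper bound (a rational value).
Turán density bound = (6/7) · 141^2/2 = 59643/7 ≈ 8520.4286

Turán's theorem: ex(n, K_{r+1}) is achieved by the complete r-partite Turán graph T(n, r) with parts as balanced as possible, and is at most (1 − 1/r) · n^2/2. For r = 7, n = 141: the density bound is (6/7) · 19881/2 = 59643/7 ≈ 8520.4286. The integer-valued extremum is e(T(141, 7)) = 8520, which is strictly less than the density bound 59643/7 since 7 ∤ 141 (the parts of T(141, 7) cannot all be equal).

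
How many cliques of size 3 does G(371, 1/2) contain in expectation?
E[# K_3] = C(371, 3) · (1/2)^C(3, 2) = 8442105 / 2^3 = 1055263.125

For each 3-subset S of vertices (there are C(371, 3) = 8442105 such S), let X_S = 1 if S induces a K_3 (all C(3, 2) = 3 edges present). Then P(X_S = 1) = (1/2)^3 = 1/8. By linearity of expectation, E[# K_3] = C(371, 3) · (1/2)^3 = 8442105 / 8 = 1055263.125.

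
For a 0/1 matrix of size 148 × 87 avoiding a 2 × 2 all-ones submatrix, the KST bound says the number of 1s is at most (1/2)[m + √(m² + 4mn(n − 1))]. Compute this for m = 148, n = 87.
z(148, 87; 2, 2) ≤ (1/2)[148 + √(148² + 4·148·87·86)] = (1/2)[148 + √4451248] = 1128.899

Kővári–Sós–Turán: let r_1, ..., r_148 be the row sums and z = Σ r_i the total number of 1s. Each pair of columns can share at most one row with both entries 1 (else a 2×2 all-ones block appears), so Σ_i C(r_i, 2) ≤ C(87, 2) = 3741. By convexity Σ_i C(r_i, 2) ≥ 148·C(z/148, 2) = z(z − 148)/(2·148), giving z² − 148z − 148·87·86 ≤ 0 and hence z ≤ (1/2)[148 + √(21904 + 4·1107336)] = (1/2)[148 + √4451248] ≈ (1/2)(148 + 2109.7981) = 1128.899.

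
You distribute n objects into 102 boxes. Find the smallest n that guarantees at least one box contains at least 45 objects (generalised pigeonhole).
n = (45 − 1)·102 + 1 = 4489

By the generalised pigeonhole principle, to guarantee some box contains ≥ r objects we need more than (r − 1) · k objects total. Threshold: n = (r − 1) · k + 1. With r = 45 and k = 102: n = 44 · 102 + 1 = 4488 + 1 = 4489. For n = 4488 = 44 · 102, we can put exactly 44 objects in every box, avoiding 45 in any single one — so 4489 is tight.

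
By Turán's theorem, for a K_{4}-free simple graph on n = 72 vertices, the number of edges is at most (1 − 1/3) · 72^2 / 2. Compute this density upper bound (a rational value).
Turán density bound = (2/3) · 72^2/2 = 1728

Turán's theorem: ex(n, K_{r+1}) is achieved by the complete r-partite Turán graph T(n, r) with parts as balanced as possible, and is at most (1 − 1/r) · n^2/2. For r = 3, n = 72: the density bound is (2/3) · 5184/2 = 1728. Since 3 ∣ 72, the Turán graph T(72, 3) has parts of equal size 24, and its edge count e(T(72, 3)) = 1728 attains the density bound exactly.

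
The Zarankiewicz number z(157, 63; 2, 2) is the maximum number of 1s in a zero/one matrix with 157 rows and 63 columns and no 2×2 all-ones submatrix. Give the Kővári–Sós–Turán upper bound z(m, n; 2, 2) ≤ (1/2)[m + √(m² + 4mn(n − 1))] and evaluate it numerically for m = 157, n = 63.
z(157, 63; 2, 2) ≤ (1/2)[157 + √(157² + 4·157·63·62)] = (1/2)[157 + √2477617] = 865.5224

Kővári–Sós–Turán: let r_1, ..., r_157 be the row sums and z = Σ r_i the total number of 1s. Each pair of columns can share at most one row with both entries 1 (else a 2×2 all-ones block appears), so Σ_i C(r_i, 2) ≤ C(63, 2) = 1953. By convexity Σ_i C(r_i, 2) ≥ 157·C(z/157, 2) = z(z − 157)/(2·157), giving z² − 157z − 157·63·62 ≤ 0 and hence z ≤ (1/2)[157 + √(24649 + 4·613242)] = (1/2)[157 + √2477617] ≈ (1/2)(157 + 1574.0448) = 865.5224.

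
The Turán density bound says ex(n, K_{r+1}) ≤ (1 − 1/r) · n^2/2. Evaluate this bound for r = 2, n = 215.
Turán density bound = (1/2) · 215^2/2 = 46225/4 ≈ 11556.25

Turán's theorem: ex(n, K_{r+1}) is achieved by the complete r-partite Turán graph T(n, r) with parts as balanced as possible, and is at most (1 − 1/r) · n^2/2. For r = 2, n = 215: the density bound is (1/2) · 46225/2 = 46225/4 ≈ 11556.25. The integer-valued extremum is e(T(215, 2)) = 11556, which is strictly less than the density bound 46225/4 since 2 ∤ 215 (the parts of T(215, 2) cannot all be equal).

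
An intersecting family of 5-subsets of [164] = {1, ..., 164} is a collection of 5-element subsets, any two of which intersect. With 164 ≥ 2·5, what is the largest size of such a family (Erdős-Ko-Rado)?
max |F| = C(163, 4) = 28342440

Erdős-Ko-Rado (1961): when n ≥ 2k, max |F| = C(n−1, k−1). The bound is attained by the star {A : i ∈ A} for any fixed i ∈ [n]. Here C(164−1, 5−1) = C(163, 4) = 28342440.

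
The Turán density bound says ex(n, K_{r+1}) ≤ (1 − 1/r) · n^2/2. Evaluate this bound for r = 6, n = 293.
Turán density bound = (5/6) · 293^2/2 = 429245/12 ≈ 35770.4167

Turán's theorem: ex(n, K_{r+1}) is achieved by the complete r-partite Turán graph T(n, r) with parts as balanced as possible, and is at most (1 − 1/r) · n^2/2. For r = 6, n = 293: the density bound is (5/6) · 85849/2 = 429245/12 ≈ 35770.4167. The integer-valued extremum is e(T(293, 6)) = 35770, which is strictly less than the density bound 429245/12 since 6 ∤ 293 (the parts of T(293, 6) cannot all be equal).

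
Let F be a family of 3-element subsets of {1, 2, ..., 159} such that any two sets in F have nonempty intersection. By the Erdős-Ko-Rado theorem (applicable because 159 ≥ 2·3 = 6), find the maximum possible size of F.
max |F| = C(158, 2) = 12403

The Erdős-Ko-Rado theorem states: for n ≥ 2k, an intersecting family of k-subsets of an n-element set has size at most C(n − 1, k − 1), with equality for 'star' families {A ⊆ [n] : |A| = k, i ∈ A} (fix an element i). For n = 159, k = 3: C(158, 2) = 12403.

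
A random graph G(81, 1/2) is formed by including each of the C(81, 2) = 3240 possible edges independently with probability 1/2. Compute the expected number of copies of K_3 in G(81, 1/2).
E[# K_3] = C(81, 3) · (1/2)^C(3, 2) = 85320 / 2^3 = 10665

For each 3-subset S of vertices (there are C(81, 3) = 85320 such S), let X_S = 1 if S induces a K_3 (all C(3, 2) = 3 edges present). Then P(X_S = 1) = (1/2)^3 = 1/8. By linearity of expectation, E[# K_3] = C(81, 3) · (1/2)^3 = 85320 / 8 = 10665.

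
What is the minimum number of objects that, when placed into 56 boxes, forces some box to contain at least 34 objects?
n = (34 − 1)·56 + 1 = 1849

By the generalised pigeonhole principle, to guarantee some box contains ≥ r objects we need more than (r − 1) · k objects total. Threshold: n = (r − 1) · k + 1. With r = 34 and k = 56: n = 33 · 56 + 1 = 1848 + 1 = 1849. For n = 1848 = 33 · 56, we can put exactly 33 objects in every box, avoiding 34 in any single one — so 1849 is tight.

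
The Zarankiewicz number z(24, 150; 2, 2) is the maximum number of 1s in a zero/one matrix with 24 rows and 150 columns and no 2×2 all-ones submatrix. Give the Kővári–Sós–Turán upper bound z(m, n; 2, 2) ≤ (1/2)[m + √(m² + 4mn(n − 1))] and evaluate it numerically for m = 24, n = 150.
z(24, 150; 2, 2) ≤ (1/2)[24 + √(24² + 4·24·150·149)] = (1/2)[24 + √2146176] = 744.4916

Kővári–Sós–Turán: let r_1, ..., r_24 be the row sums and z = Σ r_i the total number of 1s. Each pair of columns can share at most one row with both entries 1 (else a 2×2 all-ones block appears), so Σ_i C(r_i, 2) ≤ C(150, 2) = 11175. By convexity Σ_i C(r_i, 2) ≥ 24·C(z/24, 2) = z(z − 24)/(2·24), giving z² − 24z − 24·150·149 ≤ 0 and hence z ≤ (1/2)[24 + √(576 + 4·536400)] = (1/2)[24 + √2146176] ≈ (1/2)(24 + 1464.9833) = 744.4916.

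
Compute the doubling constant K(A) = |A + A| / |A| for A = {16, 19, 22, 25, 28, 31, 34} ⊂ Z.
K = |A + A| / |A| = 13/7

Enumerate A + A = {a + b : a, b ∈ A}. With |A| = 7, there are |A|^2 = 49 ordered sum pairs; collecting distinct values, A + A = {32, 35, 38, 41, 44, 47, 50, 53, 56, 59, 62, 65, 68}, so |A + A| = 13. Thus K = 13/7. Here |A + A| = 2|A| − 1 = 13, the minimum possible — so K = 13/7 is minimal, which holds iff A is an arithmetic progression.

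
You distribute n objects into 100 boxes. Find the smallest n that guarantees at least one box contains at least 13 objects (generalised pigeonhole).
n = (13 − 1)·100 + 1 = 1201

By the generalised pigeonhole principle, to guarantee some box contains ≥ r objects we need more than (r − 1) · k objects total. Threshold: n = (r − 1) · k + 1. With r = 13 and k = 100: n = 12 · 100 + 1 = 1200 + 1 = 1201. For n = 1200 = 12 · 100, we can put exactly 12 objects in every box, avoiding 13 in any single one — so 1201 is tight.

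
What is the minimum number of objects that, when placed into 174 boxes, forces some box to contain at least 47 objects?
n = (47 − 1)·174 + 1 = 8005

By the generalised pigeonhole principle, to guarantee some box contains ≥ r objects we need more than (r − 1) · k objects total. Threshold: n = (r − 1) · k + 1. With r = 47 and k = 174: n = 46 · 174 + 1 = 8004 + 1 = 8005. For n = 8004 = 46 · 174, we can put exactly 46 objects in every box, avoiding 47 in any single one — so 8005 is tight.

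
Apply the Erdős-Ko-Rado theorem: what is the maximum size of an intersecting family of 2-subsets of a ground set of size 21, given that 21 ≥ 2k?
max |F| = C(20, 1) = 20

Erdős-Ko-Rado (1961): when n ≥ 2k, max |F| = C(n−1, k−1). The bound is attained by the star {A : i ∈ A} for any fixed i ∈ [n]. Here C(21−1, 2−1) = C(20, 1) = 20.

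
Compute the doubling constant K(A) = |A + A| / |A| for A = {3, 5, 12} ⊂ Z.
K = |A + A| / |A| = 6/3 = 2

Enumerate A + A = {a + b : a, b ∈ A}. With |A| = 3, there are |A|^2 = 9 ordered sum pairs; collecting distinct values, A + A = {6, 8, 10, 15, 17, 24}, so |A + A| = 6. Thus K = 6/3 = 2. For comparison, the minimum possible |A + A| over all 3-element sets is 2·3 − 1 = 5 (so min K = 5/3), attained only by arithmetic progressions.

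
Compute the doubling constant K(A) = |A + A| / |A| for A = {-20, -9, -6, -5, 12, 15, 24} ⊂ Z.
K = |A + A| / |A| = 27/7

Enumerate A + A = {a + b : a, b ∈ A}. With |A| = 7, there are |A|^2 = 49 ordered sum pairs; collecting distinct values, A + A = {-40, -29, -26, -25, -18, -15, -14, -12, -11, -10, -8, -5, 3, 4, 6, 7, 9, 10, 15, 18, 19, 24, 27, 30, 36, 39, 48}, so |A + A| = 27. Thus K = 27/7. For comparison, the minimum possible |A + A| over all 7-element sets is 2·7 − 1 = 13 (so min K = 13/7), attained only by arithmetic progressions.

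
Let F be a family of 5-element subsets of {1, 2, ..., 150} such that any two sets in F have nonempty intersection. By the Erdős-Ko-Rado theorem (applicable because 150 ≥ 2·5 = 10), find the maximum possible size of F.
max |F| = C(149, 4) = 19720001

The Erdős-Ko-Rado theorem states: for n ≥ 2k, an intersecting family of k-subsets of an n-element set has size at most C(n − 1, k − 1), with equality for 'star' families {A ⊆ [n] : |A| = k, i ∈ A} (fix an element i). For n = 150, k = 5: C(149, 4) = 19720001.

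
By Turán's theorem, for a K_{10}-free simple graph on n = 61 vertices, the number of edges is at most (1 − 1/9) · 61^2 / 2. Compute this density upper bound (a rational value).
Turán density bound = (8/9) · 61^2/2 = 14884/9 ≈ 1653.7778

Turán's theorem: ex(n, K_{r+1}) is achieved by the complete r-partite Turán graph T(n, r) with parts as balanced as possible, and is at most (1 − 1/r) · n^2/2. For r = 9, n = 61: the density bound is (8/9) · 3721/2 = 14884/9 ≈ 1653.7778. The integer-valued extremum is e(T(61, 9)) = 1653, which is strictly less than the density bound 14884/9 since 9 ∤ 61 (the parts of T(61, 9) cannot all be equal).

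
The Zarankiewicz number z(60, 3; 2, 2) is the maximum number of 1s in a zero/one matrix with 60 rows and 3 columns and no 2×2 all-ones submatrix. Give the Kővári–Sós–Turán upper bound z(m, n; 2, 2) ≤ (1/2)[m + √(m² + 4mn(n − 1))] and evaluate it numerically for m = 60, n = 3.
z(60, 3; 2, 2) ≤ (1/2)[60 + √(60² + 4·60·3·2)] = (1/2)[60 + √5040] = 65.4965

Kővári–Sós–Turán: let r_1, ..., r_60 be the row sums and z = Σ r_i the total number of 1s. Each pair of columns can share at most one row with both entries 1 (else a 2×2 all-ones block appears), so Σ_i C(r_i, 2) ≤ C(3, 2) = 3. By convexity Σ_i C(r_i, 2) ≥ 60·C(z/60, 2) = z(z − 60)/(2·60), giving z² − 60z − 60·3·2 ≤ 0 and hence z ≤ (1/2)[60 + √(3600 + 4·360)] = (1/2)[60 + √5040] ≈ (1/2)(60 + 70.993) = 65.4965.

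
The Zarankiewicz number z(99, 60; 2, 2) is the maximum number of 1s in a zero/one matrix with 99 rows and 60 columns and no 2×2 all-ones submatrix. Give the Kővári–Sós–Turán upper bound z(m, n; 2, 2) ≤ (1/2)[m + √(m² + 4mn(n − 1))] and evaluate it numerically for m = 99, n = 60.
z(99, 60; 2, 2) ≤ (1/2)[99 + √(99² + 4·99·60·59)] = (1/2)[99 + √1411641] = 643.5625

Kővári–Sós–Turán: let r_1, ..., r_99 be the row sums and z = Σ r_i the total number of 1s. Each pair of columns can share at most one row with both entries 1 (else a 2×2 all-ones block appears), so Σ_i C(r_i, 2) ≤ C(60, 2) = 1770. By convexity Σ_i C(r_i, 2) ≥ 99·C(z/99, 2) = z(z − 99)/(2·99), giving z² − 99z − 99·60·59 ≤ 0 and hence z ≤ (1/2)[99 + √(9801 + 4·350460)] = (1/2)[99 + √1411641] ≈ (1/2)(99 + 1188.125) = 643.5625.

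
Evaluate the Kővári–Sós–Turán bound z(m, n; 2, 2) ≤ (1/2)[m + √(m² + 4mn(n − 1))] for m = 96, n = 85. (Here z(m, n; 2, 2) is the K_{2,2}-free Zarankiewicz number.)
z(96, 85; 2, 2) ≤ (1/2)[96 + √(96² + 4·96·85·84)] = (1/2)[96 + √2750976] = 877.3033

Kővári–Sós–Turán: let r_1, ..., r_96 be the row sums and z = Σ r_i the total number of 1s. Each pair of columns can share at most one row with both entries 1 (else a 2×2 all-ones block appears), so Σ_i C(r_i, 2) ≤ C(85, 2) = 3570. By convexity Σ_i C(r_i, 2) ≥ 96·C(z/96, 2) = z(z − 96)/(2·96), giving z² − 96z − 96·85·84 ≤ 0 and hence z ≤ (1/2)[96 + √(9216 + 4·685440)] = (1/2)[96 + √2750976] ≈ (1/2)(96 + 1658.6066) = 877.3033.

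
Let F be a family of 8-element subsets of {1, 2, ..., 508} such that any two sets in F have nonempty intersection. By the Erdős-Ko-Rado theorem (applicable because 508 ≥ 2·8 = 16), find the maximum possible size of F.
max |F| = C(507, 7) = 1638925763772726

Erdős-Ko-Rado (1961): when n ≥ 2k, max |F| = C(n−1, k−1). The bound is attained by the star {A : i ∈ A} for any fixed i ∈ [n]. Here C(508−1, 8−1) = C(507, 7) = 1638925763772726.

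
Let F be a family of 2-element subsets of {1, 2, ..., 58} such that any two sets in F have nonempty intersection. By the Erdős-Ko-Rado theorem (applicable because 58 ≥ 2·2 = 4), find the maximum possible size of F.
max |F| = C(57, 1) = 57

The Erdős-Ko-Rado theorem states: for n ≥ 2k, an intersecting family of k-subsets of an n-element set has size at most C(n − 1, k − 1), with equality for 'star' families {A ⊆ [n] : |A| = k, i ∈ A} (fix an element i). For n = 58, k = 2: C(57, 1) = 57.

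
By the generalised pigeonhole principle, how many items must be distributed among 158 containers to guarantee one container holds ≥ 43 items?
n = (43 − 1)·158 + 1 = 6637

By the generalised pigeonhole principle, to guarantee some box contains ≥ r objects we need more than (r − 1) · k objects total. Threshold: n = (r − 1) · k + 1. With r = 43 and k = 158: n = 42 · 158 + 1 = 6636 + 1 = 6637. For n = 6636 = 42 · 158, we can put exactly 42 objects in every box, avoiding 43 in any single one — so 6637 is tight.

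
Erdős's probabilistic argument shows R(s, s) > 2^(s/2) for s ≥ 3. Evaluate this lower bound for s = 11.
2^(11/2) = 45.2548; so R(11, 11) > 45.2548

Colour each edge of K_n uniformly at random with red/blue. The expected number of monochromatic K_11 is C(n, 11) · 2 · 2^(−C(11,2)). If C(n, 11) · 2^(1 − C(11,2)) < 1, then with positive probability no monochromatic K_11 exists, so R(11, 11) > n. The standard estimate C(n, 11) ≤ n^11/11! shows this inequality holds whenever n ≤ 2^(11/2) (since 11! · 2^(C(11,2) − 1) > 2^(11^2/2) ≥ n^11). Hence R(11, 11) > 2^(11/2) = 45.2548.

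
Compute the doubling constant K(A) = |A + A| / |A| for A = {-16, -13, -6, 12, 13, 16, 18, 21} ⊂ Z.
K = |A + A| / |A| = 33/8

Enumerate A + A = {a + b : a, b ∈ A}. With |A| = 8, there are |A|^2 = 64 ordered sum pairs; collecting distinct values, A + A = {-32, -29, -26, -22, -19, -12, -4, -3, -1, 0, 2, 3, 5, 6, 7, 8, 10, 12, 15, 24, 25, 26, 28, 29, 30, 31, 32, 33, 34, 36, 37, 39, 42}, so |A + A| = 33. Thus K = 33/8. For comparison, the minimum possible |A + A| over all 8-element sets is 2·8 − 1 = 15 (so min K = 15/8), attained only by arithmetic progressions.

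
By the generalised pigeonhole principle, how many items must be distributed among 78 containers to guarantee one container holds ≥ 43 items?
n = (43 − 1)·78 + 1 = 3277

By the generalised pigeonhole principle, to guarantee some box contains ≥ r objects we need more than (r − 1) · k objects total. Threshold: n = (r − 1) · k + 1. With r = 43 and k = 78: n = 42 · 78 + 1 = 3276 + 1 = 3277. For n = 3276 = 42 · 78, we can put exactly 42 objects in every box, avoiding 43 in any single one — so 3277 is tight.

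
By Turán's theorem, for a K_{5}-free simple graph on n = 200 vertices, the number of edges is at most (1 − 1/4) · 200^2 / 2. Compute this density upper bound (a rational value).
Turán density bound = (3/4) · 200^2/2 = 15000

Turán's theorem: ex(n, K_{r+1}) is achieved by the complete r-partite Turán graph T(n, r) with parts as balanced as possible, and is at most (1 − 1/r) · n^2/2. For r = 4, n = 200: the density bound is (3/4) · 40000/2 = 15000. Since 4 ∣ 200, the Turán graph T(200, 4) has parts of equal size 50, and its edge count e(T(200, 4)) = 15000 attains the density bound exactly.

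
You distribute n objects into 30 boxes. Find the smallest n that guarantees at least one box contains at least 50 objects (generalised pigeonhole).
n = (50 − 1)·30 + 1 = 1471

By the generalised pigeonhole principle, to guarantee some box contains ≥ r objects we need more than (r − 1) · k objects total. Threshold: n = (r − 1) · k + 1. With r = 50 and k = 30: n = 49 · 30 + 1 = 1470 + 1 = 1471. For n = 1470 = 49 · 30, we can put exactly 49 objects in every box, avoiding 50 in any single one — so 1471 is tight.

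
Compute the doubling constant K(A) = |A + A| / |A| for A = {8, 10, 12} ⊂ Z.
K = |A + A| / |A| = 5/3

Enumerate A + A = {a + b : a, b ∈ A}. With |A| = 3, there are |A|^2 = 9 ordered sum pairs; collecting distinct values, A + A = {16, 18, 20, 22, 24}, so |A + A| = 5. Thus K = 5/3. Here |A + A| = 2|A| − 1 = 5, the minimum possible — so K = 5/3 is minimal, which holds iff A is an arithmetic progression.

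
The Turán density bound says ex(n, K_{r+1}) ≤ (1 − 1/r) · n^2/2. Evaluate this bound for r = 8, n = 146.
Turán density bound = (7/8) · 146^2/2 = 37303/4 ≈ 9325.75

Turán's theorem: ex(n, K_{r+1}) is achieved by the complete r-partite Turán graph T(n, r) with parts as balanced as possible, and is at most (1 − 1/r) · n^2/2. For r = 8, n = 146: the density bound is (7/8) · 21316/2 = 37303/4 ≈ 9325.75. The integer-valued extremum is e(T(146, 8)) = 9325, which is strictly less than the density bound 37303/4 since 8 ∤ 146 (the parts of T(146, 8) cannot all be equal).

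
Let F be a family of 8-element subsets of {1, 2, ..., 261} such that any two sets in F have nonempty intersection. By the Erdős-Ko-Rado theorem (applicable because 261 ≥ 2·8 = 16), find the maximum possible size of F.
max |F| = C(260, 7) = 14689576229120

Erdős-Ko-Rado (1961): when n ≥ 2k, max |F| = C(n−1, k−1). The bound is attained by the star {A : i ∈ A} for any fixed i ∈ [n]. Here C(261−1, 8−1) = C(260, 7) = 14689576229120.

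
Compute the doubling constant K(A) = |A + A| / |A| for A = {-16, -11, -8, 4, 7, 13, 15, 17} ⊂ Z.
K = |A + A| / |A| = 33/8

Enumerate A + A = {a + b : a, b ∈ A}. With |A| = 8, there are |A|^2 = 64 ordered sum pairs; collecting distinct values, A + A = {-32, -27, -24, -22, -19, -16, -12, -9, -7, -4, -3, -1, 1, 2, 4, 5, 6, 7, 8, 9, 11, 14, 17, 19, 20, 21, 22, 24, 26, 28, 30, 32, 34}, so |A + A| = 33. Thus K = 33/8. For comparison, the minimum possible |A + A| over all 8-element sets is 2·8 − 1 = 15 (so min K = 15/8), attained only by arithmetic progressions.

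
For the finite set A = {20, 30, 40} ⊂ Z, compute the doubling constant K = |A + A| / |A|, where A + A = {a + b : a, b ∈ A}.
K = |A + A| / |A| = 5/3

Enumerate A + A = {a + b : a, b ∈ A}. With |A| = 3, there are |A|^2 = 9 ordered sum pairs; collecting distinct values, A + A = {40, 50, 60, 70, 80}, so |A + A| = 5. Thus K = 5/3. Here |A + A| = 2|A| − 1 = 5, the minimum possible — so K = 5/3 is minimal, which holds iff A is an arithmetic progression.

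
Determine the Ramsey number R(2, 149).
R(2, 149) = 149

R(2, k) = k for all k ≥ 2: in a 2-colouring of K_k, either some edge is red (a red K_2) or all edges are blue (a blue K_k). And K_{148} coloured all-blue has no blue K_149, so R(2, 149) > 148. Hence R(2, 149) = 149.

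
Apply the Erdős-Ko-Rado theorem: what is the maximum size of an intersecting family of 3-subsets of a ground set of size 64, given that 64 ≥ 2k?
max |F| = C(63, 2) = 1953

Erdős-Ko-Rado (1961): when n ≥ 2k, max |F| = C(n−1, k−1). The bound is attained by the star {A : i ∈ A} for any fixed i ∈ [n]. Here C(64−1, 3−1) = C(63, 2) = 1953.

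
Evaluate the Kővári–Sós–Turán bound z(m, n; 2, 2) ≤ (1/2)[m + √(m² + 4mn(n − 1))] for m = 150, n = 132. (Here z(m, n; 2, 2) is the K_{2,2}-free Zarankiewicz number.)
z(150, 132; 2, 2) ≤ (1/2)[150 + √(150² + 4·150·132·131)] = (1/2)[150 + √10397700] = 1687.2732

Kővári–Sós–Turán: let r_1, ..., r_150 be the row sums and z = Σ r_i the total number of 1s. Each pair of columns can share at most one row with both entries 1 (else a 2×2 all-ones block appears), so Σ_i C(r_i, 2) ≤ C(132, 2) = 8646. By convexity Σ_i C(r_i, 2) ≥ 150·C(z/150, 2) = z(z − 150)/(2·150), giving z² − 150z − 150·132·131 ≤ 0 and hence z ≤ (1/2)[150 + √(22500 + 4·2593800)] = (1/2)[150 + √10397700] ≈ (1/2)(150 + 3224.5465) = 1687.2732.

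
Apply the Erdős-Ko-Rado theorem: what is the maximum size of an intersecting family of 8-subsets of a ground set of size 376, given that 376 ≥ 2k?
max |F| = C(375, 7) = 195580749016125

Erdős-Ko-Rado (1961): when n ≥ 2k, max |F| = C(n−1, k−1). The bound is attained by the star {A : i ∈ A} for any fixed i ∈ [n]. Here C(376−1, 8−1) = C(375, 7) = 195580749016125.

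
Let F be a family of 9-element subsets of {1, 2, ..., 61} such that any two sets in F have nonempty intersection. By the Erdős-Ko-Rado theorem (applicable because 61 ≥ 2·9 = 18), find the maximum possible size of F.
max |F| = C(60, 8) = 2558620845

The Erdős-Ko-Rado theorem states: for n ≥ 2k, an intersecting family of k-subsets of an n-element set has size at most C(n − 1, k − 1), with equality for 'star' families {A ⊆ [n] : |A| = k, i ∈ A} (fix an element i). For n = 61, k = 9: C(60, 8) = 2558620845.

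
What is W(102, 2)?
W(102, 2) = 102 + 1 = 103

A 2-term AP is any pair of integers, so a monochromatic 2-AP exists iff some colour is used at least twice. With 102 colours, the colouring i ↦ i on {1, ..., 102} uses each colour once, avoiding any monochromatic pair, so W(102, 2) > 102. For {1, ..., 103}, pigeonhole forces two integers of the same colour, which form a monochromatic 2-AP. Hence W(102, 2) = 103.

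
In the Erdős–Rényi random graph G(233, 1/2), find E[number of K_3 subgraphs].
E[# K_3] = C(233, 3) · (1/2)^C(3, 2) = 2081156 / 2^3 = 520289/2 = 260144.5

For each 3-subset S of vertices (there are C(233, 3) = 2081156 such S), let X_S = 1 if S induces a K_3 (all C(3, 2) = 3 edges present). Then P(X_S = 1) = (1/2)^3 = 1/8. By linearity of expectation, E[# K_3] = C(233, 3) · (1/2)^3 = 2081156 / 8 = 520289/2 = 260144.5.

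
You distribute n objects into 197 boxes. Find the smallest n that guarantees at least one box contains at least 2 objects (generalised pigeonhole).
n = (2 − 1)·197 + 1 = 198

By the generalised pigeonhole principle, to guarantee some box contains ≥ r objects we need more than (r − 1) · k objects total. Threshold: n = (r − 1) · k + 1. With r = 2 and k = 197: n = 1 · 197 + 1 = 197 + 1 = 198. For n = 197 = 1 · 197, we can put exactly 1 objects in every box, avoiding 2 in any single one — so 198 is tight.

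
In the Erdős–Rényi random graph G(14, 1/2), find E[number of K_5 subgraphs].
E[# K_5] = C(14, 5) · (1/2)^C(5, 2) = 2002 / 2^10 = 1001/512 ≈ 1.955078

For each 5-subset S of vertices (there are C(14, 5) = 2002 such S), let X_S = 1 if S induces a K_5 (all C(5, 2) = 10 edges present). Then P(X_S = 1) = (1/2)^10 = 1/1024. By linearity of expectation, E[# K_5] = C(14, 5) · (1/2)^10 = 2002 / 1024 = 1001/512 ≈ 1.955078.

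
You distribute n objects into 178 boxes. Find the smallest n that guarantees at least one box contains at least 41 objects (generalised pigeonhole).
n = (41 − 1)·178 + 1 = 7121

By the generalised pigeonhole principle, to guarantee some box contains ≥ r objects we need more than (r − 1) · k objects total. Threshold: n = (r − 1) · k + 1. With r = 41 and k = 178: n = 40 · 178 + 1 = 7120 + 1 = 7121. For n = 7120 = 40 · 178, we can put exactly 40 objects in every box, avoiding 41 in any single one — so 7121 is tight.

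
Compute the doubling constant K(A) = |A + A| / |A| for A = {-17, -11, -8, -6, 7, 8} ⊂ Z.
K = |A + A| / |A| = 21/6 = 7/2

Enumerate A + A = {a + b : a, b ∈ A}. With |A| = 6, there are |A|^2 = 36 ordered sum pairs; collecting distinct values, A + A = {-34, -28, -25, -23, -22, -19, -17, -16, -14, -12, -10, -9, -4, -3, -1, 0, 1, 2, 14, 15, 16}, so |A + A| = 21. Thus K = 21/6 = 7/2. For comparison, the minimum possible |A + A| over all 6-element sets is 2·6 − 1 = 11 (so min K = 11/6), attained only by arithmetic progressions.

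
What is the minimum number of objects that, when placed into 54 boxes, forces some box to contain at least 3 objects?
n = (3 − 1)·54 + 1 = 109

By the generalised pigeonhole principle, to guarantee some box contains ≥ r objects we need more than (r − 1) · k objects total. Threshold: n = (r − 1) · k + 1. With r = 3 and k = 54: n = 2 · 54 + 1 = 108 + 1 = 109. For n = 108 = 2 · 54, we can put exactly 2 objects in every box, avoiding 3 in any single one — so 109 is tight.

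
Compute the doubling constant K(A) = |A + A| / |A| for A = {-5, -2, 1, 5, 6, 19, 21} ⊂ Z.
K = |A + A| / |A| = 27/7

Enumerate A + A = {a + b : a, b ∈ A}. With |A| = 7, there are |A|^2 = 49 ordered sum pairs; collecting distinct values, A + A = {-10, -7, -4, -1, 0, 1, 2, 3, 4, 6, 7, 10, 11, 12, 14, 16, 17, 19, 20, 22, 24, 25, 26, 27, 38, 40, 42}, so |A + A| = 27. Thus K = 27/7. For comparison, the minimum possible |A + A| over all 7-element sets is 2·7 − 1 = 13 (so min K = 13/7), attained only by arithmetic progressions.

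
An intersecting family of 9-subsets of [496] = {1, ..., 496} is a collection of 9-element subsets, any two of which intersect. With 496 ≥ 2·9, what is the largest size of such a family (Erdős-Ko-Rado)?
max |F| = C(495, 8) = 84455881607592495

Erdős-Ko-Rado (1961): when n ≥ 2k, max |F| = C(n−1, k−1). The bound is attained by the star {A : i ∈ A} for any fixed i ∈ [n]. Here C(496−1, 9−1) = C(495, 8) = 84455881607592495.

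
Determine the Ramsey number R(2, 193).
R(2, 193) = 193

R(2, k) = k for all k ≥ 2: in a 2-colouring of K_k, either some edge is red (a red K_2) or all edges are blue (a blue K_k). And K_{192} coloured all-blue has no blue K_193, so R(2, 193) > 192. Hence R(2, 193) = 193.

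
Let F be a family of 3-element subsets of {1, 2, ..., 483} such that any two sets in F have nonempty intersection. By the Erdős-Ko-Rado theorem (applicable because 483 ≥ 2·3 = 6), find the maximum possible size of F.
max |F| = C(482, 2) = 115921

Erdős-Ko-Rado (1961): when n ≥ 2k, max |F| = C(n−1, k−1). The bound is attained by the star {A : i ∈ A} for any fixed i ∈ [n]. Here C(483−1, 3−1) = C(482, 2) = 115921.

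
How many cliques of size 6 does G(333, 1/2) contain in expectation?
E[# K_6] = C(333, 6) · (1/2)^C(6, 2) = 1809928822548 / 2^15 = 452482205637/8192 ≈ 55234644.242798

For each 6-subset S of vertices (there are C(333, 6) = 1809928822548 such S), let X_S = 1 if S induces a K_6 (all C(6, 2) = 15 edges present). Then P(X_S = 1) = (1/2)^15 = 1/32768. By linearity of expectation, E[# K_6] = C(333, 6) · (1/2)^15 = 1809928822548 / 32768 = 452482205637/8192 ≈ 55234644.242798.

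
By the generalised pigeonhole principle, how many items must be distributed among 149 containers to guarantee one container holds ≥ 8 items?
n = (8 − 1)·149 + 1 = 1044

By the generalised pigeonhole principle, to guarantee some box contains ≥ r objects we need more than (r − 1) · k objects total. Threshold: n = (r − 1) · k + 1. With r = 8 and k = 149: n = 7 · 149 + 1 = 1043 + 1 = 1044. For n = 1043 = 7 · 149, we can put exactly 7 objects in every box, avoiding 8 in any single one — so 1044 is tight.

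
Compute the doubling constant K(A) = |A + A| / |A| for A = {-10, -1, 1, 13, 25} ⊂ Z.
K = |A + A| / |A| = 14/5

Enumerate A + A = {a + b : a, b ∈ A}. With |A| = 5, there are |A|^2 = 25 ordered sum pairs; collecting distinct values, A + A = {-20, -11, -9, -2, 0, 2, 3, 12, 14, 15, 24, 26, 38, 50}, so |A + A| = 14. Thus K = 14/5. For comparison, the minimum possible |A + A| over all 5-element sets is 2·5 − 1 = 9 (so min K = 9/5), attained only by arithmetic progressions.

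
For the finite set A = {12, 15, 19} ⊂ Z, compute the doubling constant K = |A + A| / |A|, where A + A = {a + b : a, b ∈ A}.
K = |A + A| / |A| = 6/3 = 2

Enumerate A + A = {a + b : a, b ∈ A}. With |A| = 3, there are |A|^2 = 9 ordered sum pairs; collecting distinct values, A + A = {24, 27, 30, 31, 34, 38}, so |A + A| = 6. Thus K = 6/3 = 2. For comparison, the minimum possible |A + A| over all 3-element sets is 2·3 − 1 = 5 (so min K = 5/3), attained only by arithmetic progressions.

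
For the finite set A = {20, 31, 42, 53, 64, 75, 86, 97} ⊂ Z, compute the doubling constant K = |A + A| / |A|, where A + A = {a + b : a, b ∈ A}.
K = |A + A| / |A| = 15/8

Enumerate A + A = {a + b : a, b ∈ A}. With |A| = 8, there are |A|^2 = 64 ordered sum pairs; collecting distinct values, A + A = {40, 51, 62, 73, 84, 95, 106, 117, 128, 139, 150, 161, 172, 183, 194}, so |A + A| = 15. Thus K = 15/8. Here |A + A| = 2|A| − 1 = 15, the minimum possible — so K = 15/8 is minimal, which holds iff A is an arithmetic progression.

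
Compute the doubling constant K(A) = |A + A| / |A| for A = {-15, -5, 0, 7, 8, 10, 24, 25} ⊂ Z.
K = |A + A| / |A| = 32/8 = 4

Enumerate A + A = {a + b : a, b ∈ A}. With |A| = 8, there are |A|^2 = 64 ordered sum pairs; collecting distinct values, A + A = {-30, -20, -15, -10, -8, -7, -5, 0, 2, 3, 5, 7, 8, 9, 10, 14, 15, 16, 17, 18, 19, 20, 24, 25, 31, 32, 33, 34, 35, 48, 49, 50}, so |A + A| = 32. Thus K = 32/8 = 4. For comparison, the minimum possible |A + A| over all 8-element sets is 2·8 − 1 = 15 (so min K = 15/8), attained only by arithmetic progressions.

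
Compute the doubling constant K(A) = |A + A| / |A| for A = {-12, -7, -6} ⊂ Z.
K = |A + A| / |A| = 6/3 = 2

Enumerate A + A = {a + b : a, b ∈ A}. With |A| = 3, there are |A|^2 = 9 ordered sum pairs; collecting distinct values, A + A = {-24, -19, -18, -14, -13, -12}, so |A + A| = 6. Thus K = 6/3 = 2. For comparison, the minimum possible |A + A| over all 3-element sets is 2·3 − 1 = 5 (so min K = 5/3), attained only by arithmetic progressions.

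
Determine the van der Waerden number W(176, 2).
W(176, 2) = 176 + 1 = 177

A 2-term AP is any pair of integers, so a monochromatic 2-AP exists iff some colour is used at least twice. With 176 colours, the colouring i ↦ i on {1, ..., 176} uses each colour once, avoiding any monochromatic pair, so W(176, 2) > 176. For {1, ..., 177}, pigeonhole forces two integers of the same colour, which form a monochromatic 2-AP. Hence W(176, 2) = 177.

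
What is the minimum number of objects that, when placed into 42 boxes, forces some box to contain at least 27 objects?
n = (27 − 1)·42 + 1 = 1093

By the generalised pigeonhole principle, to guarantee some box contains ≥ r objects we need more than (r − 1) · k objects total. Threshold: n = (r − 1) · k + 1. With r = 27 and k = 42: n = 26 · 42 + 1 = 1092 + 1 = 1093. For n = 1092 = 26 · 42, we can put exactly 26 objects in every box, avoiding 27 in any single one — so 1093 is tight.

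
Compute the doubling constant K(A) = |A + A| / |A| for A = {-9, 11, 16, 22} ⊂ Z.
K = |A + A| / |A| = 10/4 = 5/2

Enumerate A + A = {a + b : a, b ∈ A}. With |A| = 4, there are |A|^2 = 16 ordered sum pairs; collecting distinct values, A + A = {-18, 2, 7, 13, 22, 27, 32, 33, 38, 44}, so |A + A| = 10. Thus K = 10/4 = 5/2. For comparison, the minimum possible |A + A| over all 4-element sets is 2·4 − 1 = 7 (so min K = 7/4), attained only by arithmetic progressions.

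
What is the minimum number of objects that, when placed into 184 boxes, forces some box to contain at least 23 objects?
n = (23 − 1)·184 + 1 = 4049

By the generalised pigeonhole principle, to guarantee some box contains ≥ r objects we need more than (r − 1) · k objects total. Threshold: n = (r − 1) · k + 1. With r = 23 and k = 184: n = 22 · 184 + 1 = 4048 + 1 = 4049. For n = 4048 = 22 · 184, we can put exactly 22 objects in every box, avoiding 23 in any single one — so 4049 is tight.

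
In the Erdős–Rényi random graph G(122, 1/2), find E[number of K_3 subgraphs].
E[# K_3] = C(122, 3) · (1/2)^C(3, 2) = 295240 / 2^3 = 36905

For each 3-subset S of vertices (there are C(122, 3) = 295240 such S), let X_S = 1 if S induces a K_3 (all C(3, 2) = 3 edges present). Then P(X_S = 1) = (1/2)^3 = 1/8. By linearity of expectation, E[# K_3] = C(122, 3) · (1/2)^3 = 295240 / 8 = 36905.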